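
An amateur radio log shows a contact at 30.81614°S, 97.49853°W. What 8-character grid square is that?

Offset from 180°W / 90°S: lon 82.50147°, lat 59.18386°.
Field: lon ⌊82.50147/20⌋ = 4 → E; lat ⌊59.18386/10⌋ = 5 → F.
Square: lon ⌊2.50147/2⌋ = 1; lat ⌊9.18386/1⌋ = 9.
Subsquare: lon ⌊0.50147/0.0833333⌋ = 6 → g; lat ⌊0.18386/0.0416667⌋ = 4 → e.
Extended square: lon ⌊0.00147/0.00833333⌋ = 0; lat ⌊0.01719/0.00416667⌋ = 4.

EF19ge04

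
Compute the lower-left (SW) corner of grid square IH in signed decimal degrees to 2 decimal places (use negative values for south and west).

-20.00, -20.00

Field I=8, H=7: +8·20° lon, +7·10° lat → SW at lon -20°, lat -20°.
latitude -20.00, longitude -20.00.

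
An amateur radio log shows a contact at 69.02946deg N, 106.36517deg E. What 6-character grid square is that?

OP39ea

Offset from 180°W / 90°S: lon 286.3652°, lat 159.0295°.
Field (20°×10°, letters A–R): 286.3652/20 → 14 → O, 159.0295/10 → 15 → P; chars OP.
Square (2°×1°, digits 0–9): 6.3652/2 → 3, 9.0295/1 → 9; chars 39.
Subsquare (5′×2.5′, letters a–x): 0.3652/0.0833333 → 4 → e, 0.0295/0.0416667 → 0 → a; chars ea.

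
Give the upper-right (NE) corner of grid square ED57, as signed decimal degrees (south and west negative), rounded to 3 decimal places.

-52.000, -88.000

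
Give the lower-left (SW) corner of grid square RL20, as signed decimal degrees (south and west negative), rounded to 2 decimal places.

20.00, 164.00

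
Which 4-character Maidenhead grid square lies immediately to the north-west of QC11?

QC02

Longitude square 1; −1 → 0.
Latitude square 1; +1 → 2.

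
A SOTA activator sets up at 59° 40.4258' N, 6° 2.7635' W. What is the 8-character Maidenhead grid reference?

IO69xq41

Offset from 180°W / 90°S: lon 173.95394°, lat 149.67376°.
Field (20°×10°, letters A–R): 173.95394/20 → 8 → I, 149.67376/10 → 14 → O; chars IO.
Square (2°×1°, digits 0–9): 13.95394/2 → 6, 9.67376/1 → 9; chars 69.
Subsquare (5′×2.5′, letters a–x): 1.95394/0.0833333 → 23 → x, 0.67376/0.0416667 → 16 → q; chars xq.
Extended square (30″×15″, digits 0–9): 0.03728/0.00833333 → 4, 0.00710/0.00416667 → 1; chars 41.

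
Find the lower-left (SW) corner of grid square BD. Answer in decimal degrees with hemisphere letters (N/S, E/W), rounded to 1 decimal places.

60.0° S, 160.0° W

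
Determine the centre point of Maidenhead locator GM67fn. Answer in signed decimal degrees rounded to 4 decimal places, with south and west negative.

Field G=6, M=12: +6·20° lon, +12·10° lat → SW at lon -60°, lat 30°.
Square 6, 7: +6·2° lon, +7·1° lat → SW at lon -48°, lat 37°.
Subsquare f=5, n=13: +5·0.0833333° lon, +13·0.0416667° lat → SW at lon -47.5833°, lat 37.5417°.
Cell spans 0.0833333° lon × 0.0416667° lat. Centre is SW corner plus half of each.
latitude 37.5625, longitude -47.5417.

37.5625, -47.5417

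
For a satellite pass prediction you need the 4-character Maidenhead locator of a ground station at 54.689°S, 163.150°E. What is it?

Shift to the Maidenhead origin (180°W, 90°S): lon 343.15, lat 35.31.
Field: lon ⌊343.15/20⌋ = 17 → R; lat ⌊35.31/10⌋ = 3 → D.
Square: lon ⌊3.15/2⌋ = 1; lat ⌊5.31/1⌋ = 5.

RD15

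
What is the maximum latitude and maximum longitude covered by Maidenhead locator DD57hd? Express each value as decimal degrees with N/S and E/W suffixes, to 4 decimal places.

52.8333° S, 109.3333° W

Field D=3, D=3: +3·20° lon, +3·10° lat → SW at lon -120°, lat -60°.
Square 5, 7: +5·2° lon, +7·1° lat → SW at lon -110°, lat -53°.
Subsquare h=7, d=3: +7·0.0833333° lon, +3·0.0416667° lat → SW at lon -109.417°, lat -52.875°.
Cell spans 0.0833333° lon × 0.0416667° lat. NE corner is SW corner plus one full cell.
latitude 52.8333° S, longitude 109.3333° W.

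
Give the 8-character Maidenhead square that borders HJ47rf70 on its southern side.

HJ47re79

Latitude extended square 0; −1 → -1, wraps to 9, carry into subsquare.
Latitude subsquare f = 5; −1 → 4 = e.
The longitude characters are unchanged.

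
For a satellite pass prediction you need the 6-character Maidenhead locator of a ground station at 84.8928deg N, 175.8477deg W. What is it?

AR24bv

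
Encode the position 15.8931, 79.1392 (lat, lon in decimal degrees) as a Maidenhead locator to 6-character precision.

Add 180° to longitude and 90° to latitude: 259.1392, 105.8931.
Field: lon ⌊259.1392/20⌋ = 12 → M; lat ⌊105.8931/10⌋ = 10 → K.
Square: lon ⌊19.1392/2⌋ = 9; lat ⌊5.8931/1⌋ = 5.
Subsquare: lon ⌊1.1392/0.0833333⌋ = 13 → n; lat ⌊0.8931/0.0416667⌋ = 21 → v.

MK95nv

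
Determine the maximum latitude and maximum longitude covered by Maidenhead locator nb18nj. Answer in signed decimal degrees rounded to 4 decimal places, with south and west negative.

Field N=13, B=1: +13·20° lon, +1·10° lat → SW at lon 80°, lat -80°.
Square 1, 8: +1·2° lon, +8·1° lat → SW at lon 82°, lat -72°.
Subsquare n=13, j=9: +13·0.0833333° lon, +9·0.0416667° lat → SW at lon 83.0833°, lat -71.625°.
Cell spans 0.0833333° lon × 0.0416667° lat. NE corner is SW corner plus one full cell.
latitude -71.5833, longitude 83.1667.

-71.5833, 83.1667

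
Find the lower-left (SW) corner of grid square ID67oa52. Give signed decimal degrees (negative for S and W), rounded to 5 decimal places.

-52.99167, -6.79167

Field I=8, D=3: +8·20° lon, +3·10° lat → SW at lon -20°, lat -60°.
Square 6, 7: +6·2° lon, +7·1° lat → SW at lon -8°, lat -53°.
Subsquare o=14, a=0: +14·0.0833333° lon, +0·0.0416667° lat → SW at lon -6.83333°, lat -53°.
Extended square 5, 2: +5·0.00833333° lon, +2·0.00416667° lat → SW at lon -6.79167°, lat -52.9917°.
latitude -52.99167, longitude -6.79167.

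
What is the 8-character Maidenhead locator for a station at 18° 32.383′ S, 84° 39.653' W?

EH71ql00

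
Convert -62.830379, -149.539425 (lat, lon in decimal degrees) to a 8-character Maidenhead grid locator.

BC57fe50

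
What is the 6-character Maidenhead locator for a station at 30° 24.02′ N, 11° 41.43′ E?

JM50uj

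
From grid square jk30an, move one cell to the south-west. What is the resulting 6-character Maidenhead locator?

Longitude subsquare a = 0; −1 → -1, wraps to 23 = x, carry into square.
Longitude square 3; −1 → 2.
Latitude subsquare n = 13; −1 → 12 = m.

JK20xm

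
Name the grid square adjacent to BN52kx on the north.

Latitude subsquare x = 23; +1 → 24, wraps to 0 = a, carry into square.
Latitude square 2; +1 → 3.
The longitude characters are unchanged.

BN53ka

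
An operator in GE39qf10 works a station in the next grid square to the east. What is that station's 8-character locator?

GE39qf20

Longitude extended square 1; +1 → 2.
The latitude characters are unchanged.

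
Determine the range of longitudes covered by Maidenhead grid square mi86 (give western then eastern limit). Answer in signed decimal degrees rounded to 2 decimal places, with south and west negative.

76.00, 78.00

Field M=12, I=8: +12·20° lon, +8·10° lat → SW at lon 60°, lat -10°.
Square 8, 6: +8·2° lon, +6·1° lat → SW at lon 76°, lat -4°.
Cell spans 2° lon × 1° lat.
west 76.00, east 78.00.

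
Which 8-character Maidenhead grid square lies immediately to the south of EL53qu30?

EL53qt39

Latitude extended square 0; −1 → -1, wraps to 9, carry into subsquare.
Latitude subsquare u = 20; −1 → 19 = t.
The longitude characters are unchanged.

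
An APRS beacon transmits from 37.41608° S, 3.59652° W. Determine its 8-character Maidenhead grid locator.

IF82eo80

Shift to the Maidenhead origin (180°W, 90°S): lon 176.40348, lat 52.58392.
Field (20°×10°, letters A–R): lon ⌊176.40348/20⌋ = 8 → I; lat ⌊52.58392/10⌋ = 5 → F.
Square (2°×1°, digits 0–9): lon ⌊16.40348/2⌋ = 8; lat ⌊2.58392/1⌋ = 2.
Subsquare (5′×2.5′, letters a–x): lon ⌊0.40348/0.0833333⌋ = 4 → e; lat ⌊0.58392/0.0416667⌋ = 14 → o.
Extended square (30″×15″, digits 0–9): lon ⌊0.07015/0.00833333⌋ = 8; lat ⌊0.00059/0.00416667⌋ = 0.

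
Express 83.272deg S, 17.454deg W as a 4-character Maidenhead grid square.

Shift to the Maidenhead origin (180°W, 90°S): lon 162.55, lat 6.73.
Field: 162.55/20 → 8 → I, 6.73/10 → 0 → A; chars IA.
Square: 2.55/2 → 1, 6.73/1 → 6; chars 16.

IA16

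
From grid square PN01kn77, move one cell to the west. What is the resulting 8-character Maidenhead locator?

PN01kn67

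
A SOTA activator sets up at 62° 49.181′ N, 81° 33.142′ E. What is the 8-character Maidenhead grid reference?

NP02st66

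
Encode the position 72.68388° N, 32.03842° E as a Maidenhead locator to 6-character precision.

KQ62aq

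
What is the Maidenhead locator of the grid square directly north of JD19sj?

JD19sk

Latitude subsquare j = 9; +1 → 10 = k.
The longitude characters are unchanged.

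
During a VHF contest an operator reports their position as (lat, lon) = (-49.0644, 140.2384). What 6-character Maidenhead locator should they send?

Add 180° to longitude and 90° to latitude: 320.2384, 40.9356.
Field: lon ⌊320.2384/20⌋ = 16 → Q; lat ⌊40.9356/10⌋ = 4 → E.
Square: lon ⌊0.2384/2⌋ = 0; lat ⌊0.9356/1⌋ = 0.
Subsquare: lon ⌊0.2384/0.0833333⌋ = 2 → c; lat ⌊0.9356/0.0416667⌋ = 22 → w.

QE00cw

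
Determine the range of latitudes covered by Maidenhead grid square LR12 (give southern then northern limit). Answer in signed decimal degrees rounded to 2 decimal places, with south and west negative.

82.00, 83.00

Field L=11, R=17: +11·20° lon, +17·10° lat → SW at lon 40°, lat 80°.
Square 1, 2: +1·2° lon, +2·1° lat → SW at lon 42°, lat 82°.
Cell spans 2° lon × 1° lat.
south 82.00, north 83.00.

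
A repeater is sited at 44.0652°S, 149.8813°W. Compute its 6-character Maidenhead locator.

BE55bw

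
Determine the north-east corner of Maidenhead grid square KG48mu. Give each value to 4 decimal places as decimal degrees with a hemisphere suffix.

21.1250° S, 29.0833° E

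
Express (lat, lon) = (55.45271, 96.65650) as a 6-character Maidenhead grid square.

Offset from 180°W / 90°S: lon 276.6565°, lat 145.4527°.
Field (20°×10°, letters A–R): lon ⌊276.6565/20⌋ = 13 → N; lat ⌊145.4527/10⌋ = 14 → O.
Square (2°×1°, digits 0–9): lon ⌊16.6565/2⌋ = 8; lat ⌊5.4527/1⌋ = 5.
Subsquare (5′×2.5′, letters a–x): lon ⌊0.6565/0.0833333⌋ = 7 → h; lat ⌊0.4527/0.0416667⌋ = 10 → k.

NO85hk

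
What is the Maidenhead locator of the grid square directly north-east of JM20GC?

Longitude subsquare g = 6; +1 → 7 = h.
Latitude subsquare c = 2; +1 → 3 = d.

JM20hd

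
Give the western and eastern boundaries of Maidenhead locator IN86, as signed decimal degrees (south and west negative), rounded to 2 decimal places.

-4.00, -2.00

Field I=8, N=13: +8·20° lon, +13·10° lat → SW at lon -20°, lat 40°.
Square 8, 6: +8·2° lon, +6·1° lat → SW at lon -4°, lat 46°.
Cell spans 2° lon × 1° lat.
west -4.00, east -2.00.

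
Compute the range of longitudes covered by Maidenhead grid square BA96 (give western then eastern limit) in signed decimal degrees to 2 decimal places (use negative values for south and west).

-142.00, -140.00

Field B=1, A=0: +1·20° lon, +0·10° lat → SW at lon -160°, lat -90°.
Square 9, 6: +9·2° lon, +6·1° lat → SW at lon -142°, lat -84°.
Cell spans 2° lon × 1° lat.
west -142.00, east -140.00.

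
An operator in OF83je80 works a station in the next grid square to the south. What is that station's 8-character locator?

Latitude extended square 0; −1 → -1, wraps to 9, carry into subsquare.
Latitude subsquare e = 4; −1 → 3 = d.
The longitude characters are unchanged.

OF83jd89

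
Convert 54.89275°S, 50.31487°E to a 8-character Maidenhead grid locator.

LD55dc75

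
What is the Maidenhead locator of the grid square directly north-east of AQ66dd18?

AQ66dd29

Longitude extended square 1; +1 → 2.
Latitude extended square 8; +1 → 9.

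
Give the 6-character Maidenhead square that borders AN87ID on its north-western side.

AN87he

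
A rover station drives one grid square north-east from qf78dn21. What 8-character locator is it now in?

Longitude extended square 2; +1 → 3.
Latitude extended square 1; +1 → 2.

QF78dn32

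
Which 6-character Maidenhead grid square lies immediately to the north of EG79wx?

EH70wa

Latitude subsquare x = 23; +1 → 24, wraps to 0 = a, carry into square.
Latitude square 9; +1 → 10, wraps to 0, carry into field.
Latitude field G = 6; +1 → 7 = H.
The longitude characters are unchanged.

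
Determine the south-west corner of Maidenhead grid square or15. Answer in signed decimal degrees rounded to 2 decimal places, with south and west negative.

85.00, 102.00

Field O=14, R=17: +14·20° lon, +17·10° lat → SW at lon 100°, lat 80°.
Square 1, 5: +1·2° lon, +5·1° lat → SW at lon 102°, lat 85°.
latitude 85.00, longitude 102.00.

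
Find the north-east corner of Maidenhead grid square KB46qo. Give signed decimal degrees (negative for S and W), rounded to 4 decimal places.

-73.3750, 29.4167

Field K=10, B=1: +10·20° lon, +1·10° lat → SW at lon 20°, lat -80°.
Square 4, 6: +4·2° lon, +6·1° lat → SW at lon 28°, lat -74°.
Subsquare q=16, o=14: +16·0.0833333° lon, +14·0.0416667° lat → SW at lon 29.3333°, lat -73.4167°.
Cell spans 0.0833333° lon × 0.0416667° lat. NE corner is SW corner plus one full cell.
latitude -73.3750, longitude 29.4167.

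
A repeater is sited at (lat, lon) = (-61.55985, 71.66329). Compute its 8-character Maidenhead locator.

MC58tk95

Offset from 180°W / 90°S: lon 251.66329°, lat 28.44015°.
Field: 251.66329/20 → 12 → M, 28.44015/10 → 2 → C; chars MC.
Square: 11.66329/2 → 5, 8.44015/1 → 8; chars 58.
Subsquare: 1.66329/0.0833333 → 19 → t, 0.44015/0.0416667 → 10 → k; chars tk.
Extended square: 0.07996/0.00833333 → 9, 0.02348/0.00416667 → 5; chars 95.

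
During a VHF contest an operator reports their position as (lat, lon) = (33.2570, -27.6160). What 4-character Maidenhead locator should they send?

HM63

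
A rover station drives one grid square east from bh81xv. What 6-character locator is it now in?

Longitude subsquare x = 23; +1 → 24, wraps to 0 = a, carry into square.
Longitude square 8; +1 → 9.
The latitude characters are unchanged.

BH91av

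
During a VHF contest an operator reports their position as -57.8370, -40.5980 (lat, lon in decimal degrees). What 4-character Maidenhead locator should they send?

GD92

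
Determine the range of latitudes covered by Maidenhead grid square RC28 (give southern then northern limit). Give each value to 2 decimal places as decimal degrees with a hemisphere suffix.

62.00° S, 61.00° S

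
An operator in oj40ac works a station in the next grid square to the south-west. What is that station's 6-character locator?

Longitude subsquare a = 0; −1 → -1, wraps to 23 = x, carry into square.
Longitude square 4; −1 → 3.
Latitude subsquare c = 2; −1 → 1 = b.

OJ30xb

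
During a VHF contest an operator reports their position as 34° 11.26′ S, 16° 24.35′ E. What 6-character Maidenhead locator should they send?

JF85et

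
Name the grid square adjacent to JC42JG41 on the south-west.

Longitude extended square 4; −1 → 3.
Latitude extended square 1; −1 → 0.

JC42jg30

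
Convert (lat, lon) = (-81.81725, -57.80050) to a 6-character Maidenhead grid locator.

Add 180° to longitude and 90° to latitude: 122.1995, 8.1827.
Field (20°×10°, letters A–R): lon ⌊122.1995/20⌋ = 6 → G; lat ⌊8.1827/10⌋ = 0 → A.
Square (2°×1°, digits 0–9): lon ⌊2.1995/2⌋ = 1; lat ⌊8.1827/1⌋ = 8.
Subsquare (5′×2.5′, letters a–x): lon ⌊0.1995/0.0833333⌋ = 2 → c; lat ⌊0.1827/0.0416667⌋ = 4 → e.

GA18ce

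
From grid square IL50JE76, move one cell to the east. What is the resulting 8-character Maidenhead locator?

Longitude extended square 7; +1 → 8.
The latitude characters are unchanged.

IL50je86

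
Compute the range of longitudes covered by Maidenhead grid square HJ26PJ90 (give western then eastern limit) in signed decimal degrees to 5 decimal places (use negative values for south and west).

-34.67500, -34.66667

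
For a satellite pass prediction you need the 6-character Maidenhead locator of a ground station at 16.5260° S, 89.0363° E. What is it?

Offset from 180°W / 90°S: lon 269.0363°, lat 73.4740°.
Field (20°×10°, letters A–R): lon ⌊269.0363/20⌋ = 13 → N; lat ⌊73.4740/10⌋ = 7 → H.
Square (2°×1°, digits 0–9): lon ⌊9.0363/2⌋ = 4; lat ⌊3.4740/1⌋ = 3.
Subsquare (5′×2.5′, letters a–x): lon ⌊1.0363/0.0833333⌋ = 12 → m; lat ⌊0.4740/0.0416667⌋ = 11 → l.

NH43ml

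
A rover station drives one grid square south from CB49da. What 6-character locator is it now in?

CB48dx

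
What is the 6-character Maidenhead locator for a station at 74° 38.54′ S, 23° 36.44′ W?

HB85ei

Add 180° to longitude and 90° to latitude: 156.3927, 15.3577.
Field (20°×10°, letters A–R): lon ⌊156.3927/20⌋ = 7 → H; lat ⌊15.3577/10⌋ = 1 → B.
Square (2°×1°, digits 0–9): lon ⌊16.3927/2⌋ = 8; lat ⌊5.3577/1⌋ = 5.
Subsquare (5′×2.5′, letters a–x): lon ⌊0.3927/0.0833333⌋ = 4 → e; lat ⌊0.3577/0.0416667⌋ = 8 → i.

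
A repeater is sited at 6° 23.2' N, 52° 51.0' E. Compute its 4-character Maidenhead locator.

LJ66

Offset from 180°W / 90°S: lon 232.85°, lat 96.39°.
Field (20°×10°, letters A–R): 232.85/20 → 11 → L, 96.39/10 → 9 → J; chars LJ.
Square (2°×1°, digits 0–9): 12.85/2 → 6, 6.39/1 → 6; chars 66.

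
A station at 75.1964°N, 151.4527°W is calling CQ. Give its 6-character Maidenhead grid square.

BQ45ge

Offset from 180°W / 90°S: lon 28.5473°, lat 165.1964°.
Field (20°×10°, letters A–R): 28.5473/20 → 1 → B, 165.1964/10 → 16 → Q; chars BQ.
Square (2°×1°, digits 0–9): 8.5473/2 → 4, 5.1964/1 → 5; chars 45.
Subsquare (5′×2.5′, letters a–x): 0.5473/0.0833333 → 6 → g, 0.1964/0.0416667 → 4 → e; chars ge.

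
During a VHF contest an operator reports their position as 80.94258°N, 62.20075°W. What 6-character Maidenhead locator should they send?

FR80vw

Offset from 180°W / 90°S: lon 117.7993°, lat 170.9426°.
Field (20°×10°, letters A–R): 117.7993/20 → 5 → F, 170.9426/10 → 17 → R; chars FR.
Square (2°×1°, digits 0–9): 17.7993/2 → 8, 0.9426/1 → 0; chars 80.
Subsquare (5′×2.5′, letters a–x): 1.7993/0.0833333 → 21 → v, 0.9426/0.0416667 → 22 → w; chars vw.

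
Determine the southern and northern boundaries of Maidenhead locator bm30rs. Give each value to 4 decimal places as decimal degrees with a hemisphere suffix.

30.7500° N, 30.7917° N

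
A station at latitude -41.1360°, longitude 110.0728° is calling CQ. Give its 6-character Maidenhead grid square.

OE58au

Shift to the Maidenhead origin (180°W, 90°S): lon 290.0728, lat 48.8640.
Field (20°×10°, letters A–R): 290.0728/20 → 14 → O, 48.8640/10 → 4 → E; chars OE.
Square (2°×1°, digits 0–9): 10.0728/2 → 5, 8.8640/1 → 8; chars 58.
Subsquare (5′×2.5′, letters a–x): 0.0728/0.0833333 → 0 → a, 0.8640/0.0416667 → 20 → u; chars au.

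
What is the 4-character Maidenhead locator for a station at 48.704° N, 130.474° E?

Offset from 180°W / 90°S: lon 310.47°, lat 138.70°.
Field (20°×10°, letters A–R): lon ⌊310.47/20⌋ = 15 → P; lat ⌊138.70/10⌋ = 13 → N.
Square (2°×1°, digits 0–9): lon ⌊10.47/2⌋ = 5; lat ⌊8.70/1⌋ = 8.

PN58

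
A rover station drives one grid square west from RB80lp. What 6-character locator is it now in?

Longitude subsquare l = 11; −1 → 10 = k.
The latitude characters are unchanged.

RB80kp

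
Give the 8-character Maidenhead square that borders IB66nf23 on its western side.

Longitude extended square 2; −1 → 1.
The latitude characters are unchanged.

IB66nf13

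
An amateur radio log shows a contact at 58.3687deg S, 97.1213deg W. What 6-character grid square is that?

ED11kp

Add 180° to longitude and 90° to latitude: 82.8787, 31.6313.
Field (20°×10°, letters A–R): 82.8787/20 → 4 → E, 31.6313/10 → 3 → D; chars ED.
Square (2°×1°, digits 0–9): 2.8787/2 → 1, 1.6313/1 → 1; chars 11.
Subsquare (5′×2.5′, letters a–x): 0.8787/0.0833333 → 10 → k, 0.6313/0.0416667 → 15 → p; chars kp.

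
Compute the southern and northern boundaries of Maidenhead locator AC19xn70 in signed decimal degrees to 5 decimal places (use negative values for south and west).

-60.45833, -60.45417

Field A=0, C=2: +0·20° lon, +2·10° lat → SW at lon -180°, lat -70°.
Square 1, 9: +1·2° lon, +9·1° lat → SW at lon -178°, lat -61°.
Subsquare x=23, n=13: +23·0.0833333° lon, +13·0.0416667° lat → SW at lon -176.083°, lat -60.4583°.
Extended square 7, 0: +7·0.00833333° lon, +0·0.00416667° lat → SW at lon -176.025°, lat -60.4583°.
Cell spans 0.00833333° lon × 0.00416667° lat.
south -60.45833, north -60.45417.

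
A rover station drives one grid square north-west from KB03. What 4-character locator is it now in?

JB94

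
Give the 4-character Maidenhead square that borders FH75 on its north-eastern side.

Longitude square 7; +1 → 8.
Latitude square 5; +1 → 6.

FH86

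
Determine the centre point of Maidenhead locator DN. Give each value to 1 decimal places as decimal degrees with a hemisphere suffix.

45.0° N, 110.0° W

Field D=3, N=13: +3·20° lon, +13·10° lat → SW at lon -120°, lat 40°.
Cell spans 20° lon × 10° lat. Centre is SW corner plus half of each.
latitude 45.0° N, longitude 110.0° W.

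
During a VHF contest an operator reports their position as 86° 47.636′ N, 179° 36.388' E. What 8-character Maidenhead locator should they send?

RR96tt20

Offset from 180°W / 90°S: lon 359.60647°, lat 176.79393°.
Field: 359.60647/20 → 17 → R, 176.79393/10 → 17 → R; chars RR.
Square: 19.60647/2 → 9, 6.79393/1 → 6; chars 96.
Subsquare: 1.60647/0.0833333 → 19 → t, 0.79393/0.0416667 → 19 → t; chars tt.
Extended square: 0.02313/0.00833333 → 2, 0.00227/0.00416667 → 0; chars 20.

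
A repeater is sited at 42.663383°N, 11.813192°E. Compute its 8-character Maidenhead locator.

JN52vp79

Add 180° to longitude and 90° to latitude: 191.81319, 132.66338.
Field: 191.81319/20 → 9 → J, 132.66338/10 → 13 → N; chars JN.
Square: 11.81319/2 → 5, 2.66338/1 → 2; chars 52.
Subsquare: 1.81319/0.0833333 → 21 → v, 0.66338/0.0416667 → 15 → p; chars vp.
Extended square: 0.06319/0.00833333 → 7, 0.03838/0.00416667 → 9; chars 79.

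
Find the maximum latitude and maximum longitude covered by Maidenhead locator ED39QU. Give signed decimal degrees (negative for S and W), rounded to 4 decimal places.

-50.1250, -92.5833

Field E=4, D=3: +4·20° lon, +3·10° lat → SW at lon -100°, lat -60°.
Square 3, 9: +3·2° lon, +9·1° lat → SW at lon -94°, lat -51°.
Subsquare q=16, u=20: +16·0.0833333° lon, +20·0.0416667° lat → SW at lon -92.6667°, lat -50.1667°.
Cell spans 0.0833333° lon × 0.0416667° lat. NE corner is SW corner plus one full cell.
latitude -50.1250, longitude -92.5833.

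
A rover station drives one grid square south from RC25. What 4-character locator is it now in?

RC24

Latitude square 5; −1 → 4.
The longitude characters are unchanged.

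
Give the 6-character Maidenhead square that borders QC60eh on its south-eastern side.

QC60fg

Longitude subsquare e = 4; +1 → 5 = f.
Latitude subsquare h = 7; −1 → 6 = g.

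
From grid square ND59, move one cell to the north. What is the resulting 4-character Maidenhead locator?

NE50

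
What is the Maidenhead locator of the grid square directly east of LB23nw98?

LB23ow08

Longitude extended square 9; +1 → 10, wraps to 0, carry into subsquare.
Longitude subsquare n = 13; +1 → 14 = o.
The latitude characters are unchanged.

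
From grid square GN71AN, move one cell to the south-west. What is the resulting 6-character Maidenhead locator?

GN61xm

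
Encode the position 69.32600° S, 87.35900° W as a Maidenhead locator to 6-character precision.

Offset from 180°W / 90°S: lon 92.6410°, lat 20.6740°.
Field: 92.6410/20 → 4 → E, 20.6740/10 → 2 → C; chars EC.
Square: 12.6410/2 → 6, 0.6740/1 → 0; chars 60.
Subsquare: 0.6410/0.0833333 → 7 → h, 0.6740/0.0416667 → 16 → q; chars hq.

EC60hq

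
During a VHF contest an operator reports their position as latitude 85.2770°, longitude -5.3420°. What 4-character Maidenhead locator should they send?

IR75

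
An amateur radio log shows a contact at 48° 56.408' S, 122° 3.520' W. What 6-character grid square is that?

Offset from 180°W / 90°S: lon 57.9413°, lat 41.0599°.
Field (20°×10°, letters A–R): 57.9413/20 → 2 → C, 41.0599/10 → 4 → E; chars CE.
Square (2°×1°, digits 0–9): 17.9413/2 → 8, 1.0599/1 → 1; chars 81.
Subsquare (5′×2.5′, letters a–x): 1.9413/0.0833333 → 23 → x, 0.0599/0.0416667 → 1 → b; chars xb.

CE81xb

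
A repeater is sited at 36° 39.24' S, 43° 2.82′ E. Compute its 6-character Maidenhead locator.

LF13mi

Add 180° to longitude and 90° to latitude: 223.0470, 53.3460.
Field: 223.0470/20 → 11 → L, 53.3460/10 → 5 → F; chars LF.
Square: 3.0470/2 → 1, 3.3460/1 → 3; chars 13.
Subsquare: 1.0470/0.0833333 → 12 → m, 0.3460/0.0416667 → 8 → i; chars mi.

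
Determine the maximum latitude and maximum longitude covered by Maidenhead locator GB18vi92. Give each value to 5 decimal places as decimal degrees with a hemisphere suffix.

Field G=6, B=1: +6·20° lon, +1·10° lat → SW at lon -60°, lat -80°.
Square 1, 8: +1·2° lon, +8·1° lat → SW at lon -58°, lat -72°.
Subsquare v=21, i=8: +21·0.0833333° lon, +8·0.0416667° lat → SW at lon -56.25°, lat -71.6667°.
Extended square 9, 2: +9·0.00833333° lon, +2·0.00416667° lat → SW at lon -56.175°, lat -71.6583°.
Cell spans 0.00833333° lon × 0.00416667° lat. NE corner is SW corner plus one full cell.
latitude 71.65417° S, longitude 56.16667° W.

71.65417° S, 56.16667° W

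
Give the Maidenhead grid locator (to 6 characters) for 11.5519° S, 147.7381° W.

Offset from 180°W / 90°S: lon 32.2619°, lat 78.4481°.
Field: lon ⌊32.2619/20⌋ = 1 → B; lat ⌊78.4481/10⌋ = 7 → H.
Square: lon ⌊12.2619/2⌋ = 6; lat ⌊8.4481/1⌋ = 8.
Subsquare: lon ⌊0.2619/0.0833333⌋ = 3 → d; lat ⌊0.4481/0.0416667⌋ = 10 → k.

BH68dk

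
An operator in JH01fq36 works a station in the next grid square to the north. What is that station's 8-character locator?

Latitude extended square 6; +1 → 7.
The longitude characters are unchanged.

JH01fq37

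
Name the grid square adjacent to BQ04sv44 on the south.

BQ04sv43

Latitude extended square 4; −1 → 3.
The longitude characters are unchanged.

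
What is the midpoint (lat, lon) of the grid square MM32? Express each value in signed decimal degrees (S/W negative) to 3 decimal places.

32.500, 67.000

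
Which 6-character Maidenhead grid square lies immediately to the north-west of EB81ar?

Longitude subsquare a = 0; −1 → -1, wraps to 23 = x, carry into square.
Longitude square 8; −1 → 7.
Latitude subsquare r = 17; +1 → 18 = s.

EB71xs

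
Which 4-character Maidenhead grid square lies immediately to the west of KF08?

JF98

Longitude square 0; −1 → -1, wraps to 9, carry into field.
Longitude field K = 10; −1 → 9 = J.
The latitude characters are unchanged.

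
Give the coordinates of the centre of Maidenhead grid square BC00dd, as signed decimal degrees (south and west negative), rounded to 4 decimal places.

-69.8542, -159.7083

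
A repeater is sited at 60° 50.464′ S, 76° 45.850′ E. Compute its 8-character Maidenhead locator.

MC89jd18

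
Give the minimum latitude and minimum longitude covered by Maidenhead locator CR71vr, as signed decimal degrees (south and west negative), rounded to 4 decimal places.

81.7083, -124.2500

Field C=2, R=17: +2·20° lon, +17·10° lat → SW at lon -140°, lat 80°.
Square 7, 1: +7·2° lon, +1·1° lat → SW at lon -126°, lat 81°.
Subsquare v=21, r=17: +21·0.0833333° lon, +17·0.0416667° lat → SW at lon -124.25°, lat 81.7083°.
latitude 81.7083, longitude -124.2500.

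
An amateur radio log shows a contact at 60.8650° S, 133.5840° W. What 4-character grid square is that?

CC39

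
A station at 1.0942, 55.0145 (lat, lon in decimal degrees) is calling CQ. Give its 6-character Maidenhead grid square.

Offset from 180°W / 90°S: lon 235.0145°, lat 91.0942°.
Field: lon ⌊235.0145/20⌋ = 11 → L; lat ⌊91.0942/10⌋ = 9 → J.
Square: lon ⌊15.0145/2⌋ = 7; lat ⌊1.0942/1⌋ = 1.
Subsquare: lon ⌊1.0145/0.0833333⌋ = 12 → m; lat ⌊0.0942/0.0416667⌋ = 2 → c.

LJ71mc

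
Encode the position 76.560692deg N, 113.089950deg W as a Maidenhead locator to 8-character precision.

Add 180° to longitude and 90° to latitude: 66.91005, 166.56069.
Field: lon ⌊66.91005/20⌋ = 3 → D; lat ⌊166.56069/10⌋ = 16 → Q.
Square: lon ⌊6.91005/2⌋ = 3; lat ⌊6.56069/1⌋ = 6.
Subsquare: lon ⌊0.91005/0.0833333⌋ = 10 → k; lat ⌊0.56069/0.0416667⌋ = 13 → n.
Extended square: lon ⌊0.07672/0.00833333⌋ = 9; lat ⌊0.01903/0.00416667⌋ = 4.

DQ36kn94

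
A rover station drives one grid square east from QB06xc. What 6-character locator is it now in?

Longitude subsquare x = 23; +1 → 24, wraps to 0 = a, carry into square.
Longitude square 0; +1 → 1.
The latitude characters are unchanged.

QB16ac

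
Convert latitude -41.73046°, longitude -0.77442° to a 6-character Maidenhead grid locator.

Offset from 180°W / 90°S: lon 179.2256°, lat 48.2695°.
Field (20°×10°, letters A–R): 179.2256/20 → 8 → I, 48.2695/10 → 4 → E; chars IE.
Square (2°×1°, digits 0–9): 19.2256/2 → 9, 8.2695/1 → 8; chars 98.
Subsquare (5′×2.5′, letters a–x): 1.2256/0.0833333 → 14 → o, 0.2695/0.0416667 → 6 → g; chars og.

IE98og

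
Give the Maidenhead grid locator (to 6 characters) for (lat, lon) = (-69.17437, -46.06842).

GC60xt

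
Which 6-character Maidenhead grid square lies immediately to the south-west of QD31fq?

QD31ep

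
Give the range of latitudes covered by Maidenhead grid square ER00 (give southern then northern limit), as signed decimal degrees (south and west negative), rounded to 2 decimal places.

Field E=4, R=17: +4·20° lon, +17·10° lat → SW at lon -100°, lat 80°.
Square 0, 0: +0·2° lon, +0·1° lat → SW at lon -100°, lat 80°.
Cell spans 2° lon × 1° lat.
south 80.00, north 81.00.

80.00, 81.00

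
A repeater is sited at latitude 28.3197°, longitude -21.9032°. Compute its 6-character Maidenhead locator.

Offset from 180°W / 90°S: lon 158.0968°, lat 118.3197°.
Field: lon ⌊158.0968/20⌋ = 7 → H; lat ⌊118.3197/10⌋ = 11 → L.
Square: lon ⌊18.0968/2⌋ = 9; lat ⌊8.3197/1⌋ = 8.
Subsquare: lon ⌊0.0968/0.0833333⌋ = 1 → b; lat ⌊0.3197/0.0416667⌋ = 7 → h.

HL98bh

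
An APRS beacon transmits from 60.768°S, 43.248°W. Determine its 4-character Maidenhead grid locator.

GC89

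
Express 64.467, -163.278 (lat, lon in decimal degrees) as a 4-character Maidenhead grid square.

AP84

Shift to the Maidenhead origin (180°W, 90°S): lon 16.72, lat 154.47.
Field: lon ⌊16.72/20⌋ = 0 → A; lat ⌊154.47/10⌋ = 15 → P.
Square: lon ⌊16.72/2⌋ = 8; lat ⌊4.47/1⌋ = 4.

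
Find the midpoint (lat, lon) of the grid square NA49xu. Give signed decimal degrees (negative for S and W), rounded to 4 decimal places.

Field N=13, A=0: +13·20° lon, +0·10° lat → SW at lon 80°, lat -90°.
Square 4, 9: +4·2° lon, +9·1° lat → SW at lon 88°, lat -81°.
Subsquare x=23, u=20: +23·0.0833333° lon, +20·0.0416667° lat → SW at lon 89.9167°, lat -80.1667°.
Cell spans 0.0833333° lon × 0.0416667° lat. Centre is SW corner plus half of each.
latitude -80.1458, longitude 89.9583.

-80.1458, 89.9583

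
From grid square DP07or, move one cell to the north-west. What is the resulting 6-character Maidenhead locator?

Longitude subsquare o = 14; −1 → 13 = n.
Latitude subsquare r = 17; +1 → 18 = s.

DP07ns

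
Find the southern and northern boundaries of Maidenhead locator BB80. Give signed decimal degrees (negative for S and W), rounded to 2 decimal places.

-80.00, -79.00

Field B=1, B=1: +1·20° lon, +1·10° lat → SW at lon -160°, lat -80°.
Square 8, 0: +8·2° lon, +0·1° lat → SW at lon -144°, lat -80°.
Cell spans 2° lon × 1° lat.
south -80.00, north -79.00.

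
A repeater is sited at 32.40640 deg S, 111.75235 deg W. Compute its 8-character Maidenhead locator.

Offset from 180°W / 90°S: lon 68.24765°, lat 57.59360°.
Field: lon ⌊68.24765/20⌋ = 3 → D; lat ⌊57.59360/10⌋ = 5 → F.
Square: lon ⌊8.24765/2⌋ = 4; lat ⌊7.59360/1⌋ = 7.
Subsquare: lon ⌊0.24765/0.0833333⌋ = 2 → c; lat ⌊0.59360/0.0416667⌋ = 14 → o.
Extended square: lon ⌊0.08098/0.00833333⌋ = 9; lat ⌊0.01027/0.00416667⌋ = 2.

DF47co92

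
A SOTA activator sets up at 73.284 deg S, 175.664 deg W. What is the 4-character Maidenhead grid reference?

Shift to the Maidenhead origin (180°W, 90°S): lon 4.34, lat 16.72.
Field: lon ⌊4.34/20⌋ = 0 → A; lat ⌊16.72/10⌋ = 1 → B.
Square: lon ⌊4.34/2⌋ = 2; lat ⌊6.72/1⌋ = 6.

AB26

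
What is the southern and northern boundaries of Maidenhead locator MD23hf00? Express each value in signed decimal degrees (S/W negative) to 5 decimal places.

-56.79167, -56.78750

Field M=12, D=3: +12·20° lon, +3·10° lat → SW at lon 60°, lat -60°.
Square 2, 3: +2·2° lon, +3·1° lat → SW at lon 64°, lat -57°.
Subsquare h=7, f=5: +7·0.0833333° lon, +5·0.0416667° lat → SW at lon 64.5833°, lat -56.7917°.
Extended square 0, 0: +0·0.00833333° lon, +0·0.00416667° lat → SW at lon 64.5833°, lat -56.7917°.
Cell spans 0.00833333° lon × 0.00416667° lat.
south -56.79167, north -56.78750.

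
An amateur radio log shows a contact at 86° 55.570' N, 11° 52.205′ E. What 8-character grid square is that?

JR56ww42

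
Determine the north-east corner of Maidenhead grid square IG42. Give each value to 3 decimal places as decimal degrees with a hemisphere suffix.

27.000° S, 10.000° W

Field I=8, G=6: +8·20° lon, +6·10° lat → SW at lon -20°, lat -30°.
Square 4, 2: +4·2° lon, +2·1° lat → SW at lon -12°, lat -28°.
Cell spans 2° lon × 1° lat. NE corner is SW corner plus one full cell.
latitude 27.000° S, longitude 10.000° W.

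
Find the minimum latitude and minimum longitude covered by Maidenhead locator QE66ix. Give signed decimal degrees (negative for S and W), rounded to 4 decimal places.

Field Q=16, E=4: +16·20° lon, +4·10° lat → SW at lon 140°, lat -50°.
Square 6, 6: +6·2° lon, +6·1° lat → SW at lon 152°, lat -44°.
Subsquare i=8, x=23: +8·0.0833333° lon, +23·0.0416667° lat → SW at lon 152.667°, lat -43.0417°.
latitude -43.0417, longitude 152.6667.

-43.0417, 152.6667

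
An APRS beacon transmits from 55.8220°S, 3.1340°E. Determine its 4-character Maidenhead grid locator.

Shift to the Maidenhead origin (180°W, 90°S): lon 183.13, lat 34.18.
Field: 183.13/20 → 9 → J, 34.18/10 → 3 → D; chars JD.
Square: 3.13/2 → 1, 4.18/1 → 4; chars 14.

JD14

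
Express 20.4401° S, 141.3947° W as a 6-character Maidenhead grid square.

Shift to the Maidenhead origin (180°W, 90°S): lon 38.6053, lat 69.5599.
Field: 38.6053/20 → 1 → B, 69.5599/10 → 6 → G; chars BG.
Square: 18.6053/2 → 9, 9.5599/1 → 9; chars 99.
Subsquare: 0.6053/0.0833333 → 7 → h, 0.5599/0.0416667 → 13 → n; chars hn.

BG99hn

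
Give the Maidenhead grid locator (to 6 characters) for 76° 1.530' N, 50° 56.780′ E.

LQ56la

Add 180° to longitude and 90° to latitude: 230.9463, 166.0255.
Field: 230.9463/20 → 11 → L, 166.0255/10 → 16 → Q; chars LQ.
Square: 10.9463/2 → 5, 6.0255/1 → 6; chars 56.
Subsquare: 0.9463/0.0833333 → 11 → l, 0.0255/0.0416667 → 0 → a; chars la.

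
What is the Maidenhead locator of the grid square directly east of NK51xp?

Longitude subsquare x = 23; +1 → 24, wraps to 0 = a, carry into square.
Longitude square 5; +1 → 6.
The latitude characters are unchanged.

NK61ap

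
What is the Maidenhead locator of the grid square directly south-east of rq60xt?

RQ70as

Longitude subsquare x = 23; +1 → 24, wraps to 0 = a, carry into square.
Longitude square 6; +1 → 7.
Latitude subsquare t = 19; −1 → 18 = s.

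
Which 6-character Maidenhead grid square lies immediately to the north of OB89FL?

Latitude subsquare l = 11; +1 → 12 = m.
The longitude characters are unchanged.

OB89fm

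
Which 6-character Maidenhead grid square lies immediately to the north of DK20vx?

DK21va

Latitude subsquare x = 23; +1 → 24, wraps to 0 = a, carry into square.
Latitude square 0; +1 → 1.
The longitude characters are unchanged.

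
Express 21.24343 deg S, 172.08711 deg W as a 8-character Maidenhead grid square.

AG38ws91

Add 180° to longitude and 90° to latitude: 7.91289, 68.75657.
Field: lon ⌊7.91289/20⌋ = 0 → A; lat ⌊68.75657/10⌋ = 6 → G.
Square: lon ⌊7.91289/2⌋ = 3; lat ⌊8.75657/1⌋ = 8.
Subsquare: lon ⌊1.91289/0.0833333⌋ = 22 → w; lat ⌊0.75657/0.0416667⌋ = 18 → s.
Extended square: lon ⌊0.07956/0.00833333⌋ = 9; lat ⌊0.00657/0.00416667⌋ = 1.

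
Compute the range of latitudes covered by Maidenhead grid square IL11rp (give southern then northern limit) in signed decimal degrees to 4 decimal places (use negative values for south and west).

21.6250, 21.6667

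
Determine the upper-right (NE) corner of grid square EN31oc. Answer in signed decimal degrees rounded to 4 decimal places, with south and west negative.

Field E=4, N=13: +4·20° lon, +13·10° lat → SW at lon -100°, lat 40°.
Square 3, 1: +3·2° lon, +1·1° lat → SW at lon -94°, lat 41°.
Subsquare o=14, c=2: +14·0.0833333° lon, +2·0.0416667° lat → SW at lon -92.8333°, lat 41.0833°.
Cell spans 0.0833333° lon × 0.0416667° lat. NE corner is SW corner plus one full cell.
latitude 41.1250, longitude -92.7500.

41.1250, -92.7500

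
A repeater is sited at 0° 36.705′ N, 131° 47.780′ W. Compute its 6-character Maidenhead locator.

Add 180° to longitude and 90° to latitude: 48.2037, 90.6118.
Field: lon ⌊48.2037/20⌋ = 2 → C; lat ⌊90.6118/10⌋ = 9 → J.
Square: lon ⌊8.2037/2⌋ = 4; lat ⌊0.6118/1⌋ = 0.
Subsquare: lon ⌊0.2037/0.0833333⌋ = 2 → c; lat ⌊0.6118/0.0416667⌋ = 14 → o.

CJ40co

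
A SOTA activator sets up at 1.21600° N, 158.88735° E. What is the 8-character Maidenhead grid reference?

QJ91kf61

Offset from 180°W / 90°S: lon 338.88735°, lat 91.21600°.
Field: lon ⌊338.88735/20⌋ = 16 → Q; lat ⌊91.21600/10⌋ = 9 → J.
Square: lon ⌊18.88735/2⌋ = 9; lat ⌊1.21600/1⌋ = 1.
Subsquare: lon ⌊0.88735/0.0833333⌋ = 10 → k; lat ⌊0.21600/0.0416667⌋ = 5 → f.
Extended square: lon ⌊0.05402/0.00833333⌋ = 6; lat ⌊0.00767/0.00416667⌋ = 1.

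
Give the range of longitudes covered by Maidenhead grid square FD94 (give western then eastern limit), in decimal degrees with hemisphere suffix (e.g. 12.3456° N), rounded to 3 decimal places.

62.000° W, 60.000° W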